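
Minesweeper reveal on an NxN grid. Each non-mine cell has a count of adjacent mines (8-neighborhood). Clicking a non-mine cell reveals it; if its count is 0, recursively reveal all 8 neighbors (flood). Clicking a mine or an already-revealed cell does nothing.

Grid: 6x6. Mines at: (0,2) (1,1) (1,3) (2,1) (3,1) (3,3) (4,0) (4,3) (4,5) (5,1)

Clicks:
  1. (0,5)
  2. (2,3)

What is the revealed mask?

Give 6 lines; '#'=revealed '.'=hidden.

Click 1 (0,5) count=0: revealed 8 new [(0,4) (0,5) (1,4) (1,5) (2,4) (2,5) (3,4) (3,5)] -> total=8
Click 2 (2,3) count=2: revealed 1 new [(2,3)] -> total=9

Answer: ....##
....##
...###
....##
......
......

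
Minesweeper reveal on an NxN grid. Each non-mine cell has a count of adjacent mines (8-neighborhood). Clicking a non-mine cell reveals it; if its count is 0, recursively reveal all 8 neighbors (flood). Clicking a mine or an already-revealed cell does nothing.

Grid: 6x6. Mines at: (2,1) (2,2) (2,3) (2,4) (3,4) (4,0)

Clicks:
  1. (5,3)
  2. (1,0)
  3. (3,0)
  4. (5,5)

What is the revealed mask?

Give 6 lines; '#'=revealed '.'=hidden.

Answer: ......
#.....
......
####..
.#####
.#####

Derivation:
Click 1 (5,3) count=0: revealed 13 new [(3,1) (3,2) (3,3) (4,1) (4,2) (4,3) (4,4) (4,5) (5,1) (5,2) (5,3) (5,4) (5,5)] -> total=13
Click 2 (1,0) count=1: revealed 1 new [(1,0)] -> total=14
Click 3 (3,0) count=2: revealed 1 new [(3,0)] -> total=15
Click 4 (5,5) count=0: revealed 0 new [(none)] -> total=15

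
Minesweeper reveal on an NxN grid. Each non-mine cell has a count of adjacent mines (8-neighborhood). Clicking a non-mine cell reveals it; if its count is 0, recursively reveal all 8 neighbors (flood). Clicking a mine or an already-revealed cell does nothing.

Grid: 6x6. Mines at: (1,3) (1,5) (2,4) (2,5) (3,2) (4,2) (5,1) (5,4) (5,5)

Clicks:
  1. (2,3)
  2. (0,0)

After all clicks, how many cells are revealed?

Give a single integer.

Answer: 14

Derivation:
Click 1 (2,3) count=3: revealed 1 new [(2,3)] -> total=1
Click 2 (0,0) count=0: revealed 13 new [(0,0) (0,1) (0,2) (1,0) (1,1) (1,2) (2,0) (2,1) (2,2) (3,0) (3,1) (4,0) (4,1)] -> total=14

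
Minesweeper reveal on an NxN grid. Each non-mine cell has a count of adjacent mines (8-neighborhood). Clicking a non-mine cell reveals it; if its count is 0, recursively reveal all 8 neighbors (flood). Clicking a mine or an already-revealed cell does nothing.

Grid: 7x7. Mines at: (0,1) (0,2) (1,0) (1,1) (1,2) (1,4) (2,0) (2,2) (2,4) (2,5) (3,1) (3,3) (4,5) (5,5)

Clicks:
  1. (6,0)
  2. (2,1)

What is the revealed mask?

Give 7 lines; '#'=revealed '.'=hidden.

Click 1 (6,0) count=0: revealed 15 new [(4,0) (4,1) (4,2) (4,3) (4,4) (5,0) (5,1) (5,2) (5,3) (5,4) (6,0) (6,1) (6,2) (6,3) (6,4)] -> total=15
Click 2 (2,1) count=6: revealed 1 new [(2,1)] -> total=16

Answer: .......
.......
.#.....
.......
#####..
#####..
#####..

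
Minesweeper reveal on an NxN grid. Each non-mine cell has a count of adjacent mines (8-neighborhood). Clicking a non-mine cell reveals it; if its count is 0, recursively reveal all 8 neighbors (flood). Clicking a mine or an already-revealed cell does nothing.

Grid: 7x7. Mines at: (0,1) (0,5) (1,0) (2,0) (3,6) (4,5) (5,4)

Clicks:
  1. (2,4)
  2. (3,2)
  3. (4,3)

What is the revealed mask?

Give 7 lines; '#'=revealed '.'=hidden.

Answer: ..###..
.#####.
.#####.
######.
#####..
####...
####...

Derivation:
Click 1 (2,4) count=0: revealed 32 new [(0,2) (0,3) (0,4) (1,1) (1,2) (1,3) (1,4) (1,5) (2,1) (2,2) (2,3) (2,4) (2,5) (3,0) (3,1) (3,2) (3,3) (3,4) (3,5) (4,0) (4,1) (4,2) (4,3) (4,4) (5,0) (5,1) (5,2) (5,3) (6,0) (6,1) (6,2) (6,3)] -> total=32
Click 2 (3,2) count=0: revealed 0 new [(none)] -> total=32
Click 3 (4,3) count=1: revealed 0 new [(none)] -> total=32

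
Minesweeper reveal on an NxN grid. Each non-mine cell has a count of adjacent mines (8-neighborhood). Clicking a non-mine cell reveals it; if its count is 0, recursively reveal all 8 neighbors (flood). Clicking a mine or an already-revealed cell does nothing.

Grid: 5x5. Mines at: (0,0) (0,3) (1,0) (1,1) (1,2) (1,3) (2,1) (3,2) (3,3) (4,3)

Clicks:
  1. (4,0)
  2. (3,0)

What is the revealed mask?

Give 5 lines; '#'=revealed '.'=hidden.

Answer: .....
.....
.....
##...
##...

Derivation:
Click 1 (4,0) count=0: revealed 4 new [(3,0) (3,1) (4,0) (4,1)] -> total=4
Click 2 (3,0) count=1: revealed 0 new [(none)] -> total=4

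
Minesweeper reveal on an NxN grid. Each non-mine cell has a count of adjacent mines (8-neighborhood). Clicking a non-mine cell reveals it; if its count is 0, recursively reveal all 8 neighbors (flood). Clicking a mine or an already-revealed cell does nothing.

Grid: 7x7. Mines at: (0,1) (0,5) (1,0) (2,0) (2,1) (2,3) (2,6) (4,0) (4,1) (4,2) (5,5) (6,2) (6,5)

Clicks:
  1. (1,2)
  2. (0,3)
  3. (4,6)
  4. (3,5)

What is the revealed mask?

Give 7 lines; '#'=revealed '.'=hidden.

Click 1 (1,2) count=3: revealed 1 new [(1,2)] -> total=1
Click 2 (0,3) count=0: revealed 5 new [(0,2) (0,3) (0,4) (1,3) (1,4)] -> total=6
Click 3 (4,6) count=1: revealed 1 new [(4,6)] -> total=7
Click 4 (3,5) count=1: revealed 1 new [(3,5)] -> total=8

Answer: ..###..
..###..
.......
.....#.
......#
.......
.......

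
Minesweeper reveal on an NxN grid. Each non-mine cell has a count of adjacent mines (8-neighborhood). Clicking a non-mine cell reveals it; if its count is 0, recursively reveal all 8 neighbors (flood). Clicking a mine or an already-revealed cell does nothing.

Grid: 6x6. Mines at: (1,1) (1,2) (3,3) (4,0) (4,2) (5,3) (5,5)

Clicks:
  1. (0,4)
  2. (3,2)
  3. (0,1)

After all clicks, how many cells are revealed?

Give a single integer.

Answer: 15

Derivation:
Click 1 (0,4) count=0: revealed 13 new [(0,3) (0,4) (0,5) (1,3) (1,4) (1,5) (2,3) (2,4) (2,5) (3,4) (3,5) (4,4) (4,5)] -> total=13
Click 2 (3,2) count=2: revealed 1 new [(3,2)] -> total=14
Click 3 (0,1) count=2: revealed 1 new [(0,1)] -> total=15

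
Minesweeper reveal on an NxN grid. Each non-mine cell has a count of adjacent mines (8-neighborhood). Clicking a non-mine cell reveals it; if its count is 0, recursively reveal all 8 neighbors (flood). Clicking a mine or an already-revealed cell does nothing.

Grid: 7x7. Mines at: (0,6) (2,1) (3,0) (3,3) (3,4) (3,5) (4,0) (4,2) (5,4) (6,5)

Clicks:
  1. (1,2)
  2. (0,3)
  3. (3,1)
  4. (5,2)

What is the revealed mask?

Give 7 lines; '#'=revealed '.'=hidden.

Click 1 (1,2) count=1: revealed 1 new [(1,2)] -> total=1
Click 2 (0,3) count=0: revealed 15 new [(0,0) (0,1) (0,2) (0,3) (0,4) (0,5) (1,0) (1,1) (1,3) (1,4) (1,5) (2,2) (2,3) (2,4) (2,5)] -> total=16
Click 3 (3,1) count=4: revealed 1 new [(3,1)] -> total=17
Click 4 (5,2) count=1: revealed 1 new [(5,2)] -> total=18

Answer: ######.
######.
..####.
.#.....
.......
..#....
.......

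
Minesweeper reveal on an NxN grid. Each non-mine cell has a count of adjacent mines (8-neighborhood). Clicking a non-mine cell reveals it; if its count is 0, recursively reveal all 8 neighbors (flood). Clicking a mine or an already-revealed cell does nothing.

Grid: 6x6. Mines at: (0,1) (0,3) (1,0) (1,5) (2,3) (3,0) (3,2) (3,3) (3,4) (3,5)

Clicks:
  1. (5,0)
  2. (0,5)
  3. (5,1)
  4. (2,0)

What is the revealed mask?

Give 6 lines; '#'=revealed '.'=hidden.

Click 1 (5,0) count=0: revealed 12 new [(4,0) (4,1) (4,2) (4,3) (4,4) (4,5) (5,0) (5,1) (5,2) (5,3) (5,4) (5,5)] -> total=12
Click 2 (0,5) count=1: revealed 1 new [(0,5)] -> total=13
Click 3 (5,1) count=0: revealed 0 new [(none)] -> total=13
Click 4 (2,0) count=2: revealed 1 new [(2,0)] -> total=14

Answer: .....#
......
#.....
......
######
######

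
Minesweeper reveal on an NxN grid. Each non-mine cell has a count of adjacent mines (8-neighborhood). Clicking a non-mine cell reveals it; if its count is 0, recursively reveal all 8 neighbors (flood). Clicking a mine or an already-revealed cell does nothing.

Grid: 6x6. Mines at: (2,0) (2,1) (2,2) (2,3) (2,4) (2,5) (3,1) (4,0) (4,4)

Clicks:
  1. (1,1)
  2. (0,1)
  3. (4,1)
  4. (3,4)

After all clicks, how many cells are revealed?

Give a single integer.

Answer: 14

Derivation:
Click 1 (1,1) count=3: revealed 1 new [(1,1)] -> total=1
Click 2 (0,1) count=0: revealed 11 new [(0,0) (0,1) (0,2) (0,3) (0,4) (0,5) (1,0) (1,2) (1,3) (1,4) (1,5)] -> total=12
Click 3 (4,1) count=2: revealed 1 new [(4,1)] -> total=13
Click 4 (3,4) count=4: revealed 1 new [(3,4)] -> total=14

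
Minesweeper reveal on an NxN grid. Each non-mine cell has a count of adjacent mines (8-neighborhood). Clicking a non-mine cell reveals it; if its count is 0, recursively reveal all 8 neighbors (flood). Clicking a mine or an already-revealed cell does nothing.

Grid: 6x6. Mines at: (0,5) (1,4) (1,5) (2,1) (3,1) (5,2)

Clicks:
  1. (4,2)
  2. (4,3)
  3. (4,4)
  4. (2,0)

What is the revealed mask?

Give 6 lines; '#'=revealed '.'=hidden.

Answer: ......
......
#.####
..####
..####
...###

Derivation:
Click 1 (4,2) count=2: revealed 1 new [(4,2)] -> total=1
Click 2 (4,3) count=1: revealed 1 new [(4,3)] -> total=2
Click 3 (4,4) count=0: revealed 13 new [(2,2) (2,3) (2,4) (2,5) (3,2) (3,3) (3,4) (3,5) (4,4) (4,5) (5,3) (5,4) (5,5)] -> total=15
Click 4 (2,0) count=2: revealed 1 new [(2,0)] -> total=16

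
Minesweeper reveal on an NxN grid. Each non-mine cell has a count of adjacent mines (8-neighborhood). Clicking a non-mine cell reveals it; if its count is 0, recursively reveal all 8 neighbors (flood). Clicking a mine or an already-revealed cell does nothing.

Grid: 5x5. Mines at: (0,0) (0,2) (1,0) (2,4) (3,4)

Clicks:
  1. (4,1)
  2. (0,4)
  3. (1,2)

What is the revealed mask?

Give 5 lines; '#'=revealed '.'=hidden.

Answer: ...##
.####
####.
####.
####.

Derivation:
Click 1 (4,1) count=0: revealed 15 new [(1,1) (1,2) (1,3) (2,0) (2,1) (2,2) (2,3) (3,0) (3,1) (3,2) (3,3) (4,0) (4,1) (4,2) (4,3)] -> total=15
Click 2 (0,4) count=0: revealed 3 new [(0,3) (0,4) (1,4)] -> total=18
Click 3 (1,2) count=1: revealed 0 new [(none)] -> total=18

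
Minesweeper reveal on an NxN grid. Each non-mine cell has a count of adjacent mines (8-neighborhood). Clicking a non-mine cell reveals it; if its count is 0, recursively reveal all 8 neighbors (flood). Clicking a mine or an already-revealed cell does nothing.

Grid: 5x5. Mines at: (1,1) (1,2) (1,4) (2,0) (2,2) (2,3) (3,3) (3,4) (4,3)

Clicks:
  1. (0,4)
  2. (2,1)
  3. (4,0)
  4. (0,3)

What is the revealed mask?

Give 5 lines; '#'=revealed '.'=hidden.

Answer: ...##
.....
.#...
###..
###..

Derivation:
Click 1 (0,4) count=1: revealed 1 new [(0,4)] -> total=1
Click 2 (2,1) count=4: revealed 1 new [(2,1)] -> total=2
Click 3 (4,0) count=0: revealed 6 new [(3,0) (3,1) (3,2) (4,0) (4,1) (4,2)] -> total=8
Click 4 (0,3) count=2: revealed 1 new [(0,3)] -> total=9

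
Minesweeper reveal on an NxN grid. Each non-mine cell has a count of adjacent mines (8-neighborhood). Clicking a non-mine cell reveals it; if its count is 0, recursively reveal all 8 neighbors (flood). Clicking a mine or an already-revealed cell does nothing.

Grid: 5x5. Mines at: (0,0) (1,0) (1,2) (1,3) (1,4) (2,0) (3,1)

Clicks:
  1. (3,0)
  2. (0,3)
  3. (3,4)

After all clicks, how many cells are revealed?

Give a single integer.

Answer: 11

Derivation:
Click 1 (3,0) count=2: revealed 1 new [(3,0)] -> total=1
Click 2 (0,3) count=3: revealed 1 new [(0,3)] -> total=2
Click 3 (3,4) count=0: revealed 9 new [(2,2) (2,3) (2,4) (3,2) (3,3) (3,4) (4,2) (4,3) (4,4)] -> total=11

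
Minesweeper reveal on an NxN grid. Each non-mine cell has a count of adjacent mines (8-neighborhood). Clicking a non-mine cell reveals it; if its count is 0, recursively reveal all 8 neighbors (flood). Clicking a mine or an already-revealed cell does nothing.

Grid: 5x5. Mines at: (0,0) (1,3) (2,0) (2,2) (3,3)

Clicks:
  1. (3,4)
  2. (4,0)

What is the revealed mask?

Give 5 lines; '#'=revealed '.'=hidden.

Answer: .....
.....
.....
###.#
###..

Derivation:
Click 1 (3,4) count=1: revealed 1 new [(3,4)] -> total=1
Click 2 (4,0) count=0: revealed 6 new [(3,0) (3,1) (3,2) (4,0) (4,1) (4,2)] -> total=7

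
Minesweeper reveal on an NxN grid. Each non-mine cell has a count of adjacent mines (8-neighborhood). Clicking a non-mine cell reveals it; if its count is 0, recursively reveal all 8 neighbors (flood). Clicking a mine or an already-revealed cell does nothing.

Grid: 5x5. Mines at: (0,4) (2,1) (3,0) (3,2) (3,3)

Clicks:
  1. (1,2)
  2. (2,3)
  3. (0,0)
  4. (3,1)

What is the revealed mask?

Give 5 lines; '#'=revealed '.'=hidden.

Answer: ####.
####.
...#.
.#...
.....

Derivation:
Click 1 (1,2) count=1: revealed 1 new [(1,2)] -> total=1
Click 2 (2,3) count=2: revealed 1 new [(2,3)] -> total=2
Click 3 (0,0) count=0: revealed 7 new [(0,0) (0,1) (0,2) (0,3) (1,0) (1,1) (1,3)] -> total=9
Click 4 (3,1) count=3: revealed 1 new [(3,1)] -> total=10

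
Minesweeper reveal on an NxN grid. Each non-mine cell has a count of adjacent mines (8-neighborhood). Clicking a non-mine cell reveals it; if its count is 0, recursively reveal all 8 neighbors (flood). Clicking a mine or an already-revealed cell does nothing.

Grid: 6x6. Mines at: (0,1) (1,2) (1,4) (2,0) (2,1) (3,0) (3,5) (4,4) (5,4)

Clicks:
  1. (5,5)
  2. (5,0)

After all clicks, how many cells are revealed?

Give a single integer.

Answer: 12

Derivation:
Click 1 (5,5) count=2: revealed 1 new [(5,5)] -> total=1
Click 2 (5,0) count=0: revealed 11 new [(3,1) (3,2) (3,3) (4,0) (4,1) (4,2) (4,3) (5,0) (5,1) (5,2) (5,3)] -> total=12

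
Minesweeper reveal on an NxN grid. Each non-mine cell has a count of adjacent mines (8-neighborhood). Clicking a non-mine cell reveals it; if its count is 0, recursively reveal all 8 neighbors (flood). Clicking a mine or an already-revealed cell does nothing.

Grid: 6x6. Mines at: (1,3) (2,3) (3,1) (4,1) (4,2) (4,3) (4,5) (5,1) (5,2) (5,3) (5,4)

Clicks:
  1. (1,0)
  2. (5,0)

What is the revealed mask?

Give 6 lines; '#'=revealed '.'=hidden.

Answer: ###...
###...
###...
......
......
#.....

Derivation:
Click 1 (1,0) count=0: revealed 9 new [(0,0) (0,1) (0,2) (1,0) (1,1) (1,2) (2,0) (2,1) (2,2)] -> total=9
Click 2 (5,0) count=2: revealed 1 new [(5,0)] -> total=10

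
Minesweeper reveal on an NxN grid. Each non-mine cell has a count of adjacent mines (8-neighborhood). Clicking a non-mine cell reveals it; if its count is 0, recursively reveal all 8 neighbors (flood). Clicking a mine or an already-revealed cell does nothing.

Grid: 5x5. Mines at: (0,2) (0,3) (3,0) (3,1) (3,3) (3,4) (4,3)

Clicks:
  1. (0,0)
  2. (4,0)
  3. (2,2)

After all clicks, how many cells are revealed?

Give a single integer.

Answer: 8

Derivation:
Click 1 (0,0) count=0: revealed 6 new [(0,0) (0,1) (1,0) (1,1) (2,0) (2,1)] -> total=6
Click 2 (4,0) count=2: revealed 1 new [(4,0)] -> total=7
Click 3 (2,2) count=2: revealed 1 new [(2,2)] -> total=8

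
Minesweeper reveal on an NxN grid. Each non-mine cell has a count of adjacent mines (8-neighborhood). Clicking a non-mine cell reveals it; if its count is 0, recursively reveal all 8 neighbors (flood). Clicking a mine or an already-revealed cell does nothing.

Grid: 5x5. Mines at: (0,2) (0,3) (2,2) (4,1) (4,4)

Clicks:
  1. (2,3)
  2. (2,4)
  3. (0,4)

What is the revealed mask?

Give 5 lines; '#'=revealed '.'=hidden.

Click 1 (2,3) count=1: revealed 1 new [(2,3)] -> total=1
Click 2 (2,4) count=0: revealed 5 new [(1,3) (1,4) (2,4) (3,3) (3,4)] -> total=6
Click 3 (0,4) count=1: revealed 1 new [(0,4)] -> total=7

Answer: ....#
...##
...##
...##
.....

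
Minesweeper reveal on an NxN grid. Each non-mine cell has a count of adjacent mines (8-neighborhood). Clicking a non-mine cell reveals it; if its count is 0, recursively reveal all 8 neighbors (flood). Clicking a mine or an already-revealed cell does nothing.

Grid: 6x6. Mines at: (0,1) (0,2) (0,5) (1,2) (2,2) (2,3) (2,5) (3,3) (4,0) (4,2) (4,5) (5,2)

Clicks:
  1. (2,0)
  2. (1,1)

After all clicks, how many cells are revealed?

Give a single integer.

Click 1 (2,0) count=0: revealed 6 new [(1,0) (1,1) (2,0) (2,1) (3,0) (3,1)] -> total=6
Click 2 (1,1) count=4: revealed 0 new [(none)] -> total=6

Answer: 6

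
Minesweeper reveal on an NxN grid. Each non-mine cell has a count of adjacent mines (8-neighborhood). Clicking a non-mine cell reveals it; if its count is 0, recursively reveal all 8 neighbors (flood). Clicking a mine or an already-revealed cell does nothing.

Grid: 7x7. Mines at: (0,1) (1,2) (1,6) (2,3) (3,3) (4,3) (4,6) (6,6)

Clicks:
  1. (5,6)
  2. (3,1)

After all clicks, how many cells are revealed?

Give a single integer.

Answer: 24

Derivation:
Click 1 (5,6) count=2: revealed 1 new [(5,6)] -> total=1
Click 2 (3,1) count=0: revealed 23 new [(1,0) (1,1) (2,0) (2,1) (2,2) (3,0) (3,1) (3,2) (4,0) (4,1) (4,2) (5,0) (5,1) (5,2) (5,3) (5,4) (5,5) (6,0) (6,1) (6,2) (6,3) (6,4) (6,5)] -> total=24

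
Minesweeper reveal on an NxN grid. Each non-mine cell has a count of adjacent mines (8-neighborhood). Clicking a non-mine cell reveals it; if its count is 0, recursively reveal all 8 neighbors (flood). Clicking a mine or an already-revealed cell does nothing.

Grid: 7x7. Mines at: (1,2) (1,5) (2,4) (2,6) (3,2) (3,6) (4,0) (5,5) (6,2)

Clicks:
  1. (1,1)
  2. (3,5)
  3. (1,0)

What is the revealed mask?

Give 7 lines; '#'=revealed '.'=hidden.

Click 1 (1,1) count=1: revealed 1 new [(1,1)] -> total=1
Click 2 (3,5) count=3: revealed 1 new [(3,5)] -> total=2
Click 3 (1,0) count=0: revealed 7 new [(0,0) (0,1) (1,0) (2,0) (2,1) (3,0) (3,1)] -> total=9

Answer: ##.....
##.....
##.....
##...#.
.......
.......
.......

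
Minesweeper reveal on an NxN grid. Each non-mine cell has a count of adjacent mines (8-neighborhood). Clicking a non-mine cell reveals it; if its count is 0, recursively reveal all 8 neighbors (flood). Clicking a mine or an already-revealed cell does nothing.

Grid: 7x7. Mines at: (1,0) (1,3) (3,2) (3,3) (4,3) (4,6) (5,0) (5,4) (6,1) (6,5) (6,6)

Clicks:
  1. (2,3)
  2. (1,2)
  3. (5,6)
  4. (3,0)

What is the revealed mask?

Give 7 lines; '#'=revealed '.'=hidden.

Answer: .......
..#....
##.#...
##.....
##.....
......#
.......

Derivation:
Click 1 (2,3) count=3: revealed 1 new [(2,3)] -> total=1
Click 2 (1,2) count=1: revealed 1 new [(1,2)] -> total=2
Click 3 (5,6) count=3: revealed 1 new [(5,6)] -> total=3
Click 4 (3,0) count=0: revealed 6 new [(2,0) (2,1) (3,0) (3,1) (4,0) (4,1)] -> total=9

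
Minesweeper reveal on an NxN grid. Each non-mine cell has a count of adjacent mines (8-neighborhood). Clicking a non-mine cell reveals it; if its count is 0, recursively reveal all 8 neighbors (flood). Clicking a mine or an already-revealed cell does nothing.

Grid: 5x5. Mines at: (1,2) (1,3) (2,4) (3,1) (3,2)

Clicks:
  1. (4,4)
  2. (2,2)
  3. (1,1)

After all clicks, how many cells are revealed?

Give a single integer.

Click 1 (4,4) count=0: revealed 4 new [(3,3) (3,4) (4,3) (4,4)] -> total=4
Click 2 (2,2) count=4: revealed 1 new [(2,2)] -> total=5
Click 3 (1,1) count=1: revealed 1 new [(1,1)] -> total=6

Answer: 6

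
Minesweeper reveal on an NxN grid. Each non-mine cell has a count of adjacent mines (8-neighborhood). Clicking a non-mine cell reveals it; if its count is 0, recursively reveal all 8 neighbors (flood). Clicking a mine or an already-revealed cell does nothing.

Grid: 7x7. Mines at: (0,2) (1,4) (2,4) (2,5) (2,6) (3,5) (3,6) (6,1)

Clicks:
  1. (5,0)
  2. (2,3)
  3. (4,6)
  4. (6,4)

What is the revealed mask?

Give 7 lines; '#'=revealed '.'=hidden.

Answer: ##.....
####...
####...
#####..
#######
#######
..#####

Derivation:
Click 1 (5,0) count=1: revealed 1 new [(5,0)] -> total=1
Click 2 (2,3) count=2: revealed 1 new [(2,3)] -> total=2
Click 3 (4,6) count=2: revealed 1 new [(4,6)] -> total=3
Click 4 (6,4) count=0: revealed 31 new [(0,0) (0,1) (1,0) (1,1) (1,2) (1,3) (2,0) (2,1) (2,2) (3,0) (3,1) (3,2) (3,3) (3,4) (4,0) (4,1) (4,2) (4,3) (4,4) (4,5) (5,1) (5,2) (5,3) (5,4) (5,5) (5,6) (6,2) (6,3) (6,4) (6,5) (6,6)] -> total=34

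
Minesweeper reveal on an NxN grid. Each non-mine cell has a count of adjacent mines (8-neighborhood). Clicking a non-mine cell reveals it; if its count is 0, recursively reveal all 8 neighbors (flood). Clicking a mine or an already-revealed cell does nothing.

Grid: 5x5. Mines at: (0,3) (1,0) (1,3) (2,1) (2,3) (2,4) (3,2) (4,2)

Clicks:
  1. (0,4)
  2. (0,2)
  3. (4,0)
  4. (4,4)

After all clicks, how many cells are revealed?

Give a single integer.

Click 1 (0,4) count=2: revealed 1 new [(0,4)] -> total=1
Click 2 (0,2) count=2: revealed 1 new [(0,2)] -> total=2
Click 3 (4,0) count=0: revealed 4 new [(3,0) (3,1) (4,0) (4,1)] -> total=6
Click 4 (4,4) count=0: revealed 4 new [(3,3) (3,4) (4,3) (4,4)] -> total=10

Answer: 10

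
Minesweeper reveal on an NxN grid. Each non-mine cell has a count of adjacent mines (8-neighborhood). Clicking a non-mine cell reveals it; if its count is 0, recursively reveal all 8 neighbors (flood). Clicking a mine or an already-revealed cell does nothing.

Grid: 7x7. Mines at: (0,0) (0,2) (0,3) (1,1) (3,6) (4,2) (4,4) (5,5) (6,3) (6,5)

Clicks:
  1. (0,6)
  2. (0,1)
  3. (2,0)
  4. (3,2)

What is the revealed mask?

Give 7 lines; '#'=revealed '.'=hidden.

Answer: .#..###
..#####
#.#####
..####.
.......
.......
.......

Derivation:
Click 1 (0,6) count=0: revealed 17 new [(0,4) (0,5) (0,6) (1,2) (1,3) (1,4) (1,5) (1,6) (2,2) (2,3) (2,4) (2,5) (2,6) (3,2) (3,3) (3,4) (3,5)] -> total=17
Click 2 (0,1) count=3: revealed 1 new [(0,1)] -> total=18
Click 3 (2,0) count=1: revealed 1 new [(2,0)] -> total=19
Click 4 (3,2) count=1: revealed 0 new [(none)] -> total=19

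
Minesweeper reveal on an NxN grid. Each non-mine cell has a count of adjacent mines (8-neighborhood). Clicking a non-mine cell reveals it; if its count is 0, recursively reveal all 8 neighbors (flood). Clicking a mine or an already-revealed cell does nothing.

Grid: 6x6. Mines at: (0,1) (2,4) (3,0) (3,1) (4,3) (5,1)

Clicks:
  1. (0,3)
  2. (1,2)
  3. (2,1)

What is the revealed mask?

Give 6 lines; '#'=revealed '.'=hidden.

Answer: ..####
..####
.#....
......
......
......

Derivation:
Click 1 (0,3) count=0: revealed 8 new [(0,2) (0,3) (0,4) (0,5) (1,2) (1,3) (1,4) (1,5)] -> total=8
Click 2 (1,2) count=1: revealed 0 new [(none)] -> total=8
Click 3 (2,1) count=2: revealed 1 new [(2,1)] -> total=9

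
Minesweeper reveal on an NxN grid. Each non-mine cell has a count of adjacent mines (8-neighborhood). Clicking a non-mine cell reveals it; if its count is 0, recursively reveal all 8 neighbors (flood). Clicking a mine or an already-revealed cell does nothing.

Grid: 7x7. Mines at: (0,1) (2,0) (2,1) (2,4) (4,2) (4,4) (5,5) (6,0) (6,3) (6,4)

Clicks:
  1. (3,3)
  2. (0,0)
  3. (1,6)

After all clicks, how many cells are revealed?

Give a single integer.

Click 1 (3,3) count=3: revealed 1 new [(3,3)] -> total=1
Click 2 (0,0) count=1: revealed 1 new [(0,0)] -> total=2
Click 3 (1,6) count=0: revealed 16 new [(0,2) (0,3) (0,4) (0,5) (0,6) (1,2) (1,3) (1,4) (1,5) (1,6) (2,5) (2,6) (3,5) (3,6) (4,5) (4,6)] -> total=18

Answer: 18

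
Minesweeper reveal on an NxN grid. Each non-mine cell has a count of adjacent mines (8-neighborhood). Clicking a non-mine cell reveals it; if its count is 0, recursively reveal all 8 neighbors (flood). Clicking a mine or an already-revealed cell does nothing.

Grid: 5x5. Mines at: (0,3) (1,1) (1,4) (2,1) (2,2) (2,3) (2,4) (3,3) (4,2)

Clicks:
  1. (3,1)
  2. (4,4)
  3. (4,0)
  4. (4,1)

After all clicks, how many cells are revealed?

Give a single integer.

Answer: 5

Derivation:
Click 1 (3,1) count=3: revealed 1 new [(3,1)] -> total=1
Click 2 (4,4) count=1: revealed 1 new [(4,4)] -> total=2
Click 3 (4,0) count=0: revealed 3 new [(3,0) (4,0) (4,1)] -> total=5
Click 4 (4,1) count=1: revealed 0 new [(none)] -> total=5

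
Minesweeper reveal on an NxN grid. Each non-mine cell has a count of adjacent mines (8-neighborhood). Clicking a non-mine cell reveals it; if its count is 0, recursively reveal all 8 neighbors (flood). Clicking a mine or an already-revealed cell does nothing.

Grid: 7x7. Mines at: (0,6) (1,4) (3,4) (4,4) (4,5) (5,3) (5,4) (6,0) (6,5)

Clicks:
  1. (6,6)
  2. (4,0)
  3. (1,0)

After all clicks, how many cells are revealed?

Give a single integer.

Answer: 24

Derivation:
Click 1 (6,6) count=1: revealed 1 new [(6,6)] -> total=1
Click 2 (4,0) count=0: revealed 23 new [(0,0) (0,1) (0,2) (0,3) (1,0) (1,1) (1,2) (1,3) (2,0) (2,1) (2,2) (2,3) (3,0) (3,1) (3,2) (3,3) (4,0) (4,1) (4,2) (4,3) (5,0) (5,1) (5,2)] -> total=24
Click 3 (1,0) count=0: revealed 0 new [(none)] -> total=24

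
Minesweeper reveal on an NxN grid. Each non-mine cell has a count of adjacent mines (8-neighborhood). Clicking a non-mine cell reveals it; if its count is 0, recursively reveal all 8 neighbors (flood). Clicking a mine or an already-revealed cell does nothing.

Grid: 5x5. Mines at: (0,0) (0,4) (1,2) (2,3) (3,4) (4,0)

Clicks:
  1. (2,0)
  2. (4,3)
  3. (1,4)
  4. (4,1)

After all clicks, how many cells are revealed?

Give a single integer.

Answer: 9

Derivation:
Click 1 (2,0) count=0: revealed 6 new [(1,0) (1,1) (2,0) (2,1) (3,0) (3,1)] -> total=6
Click 2 (4,3) count=1: revealed 1 new [(4,3)] -> total=7
Click 3 (1,4) count=2: revealed 1 new [(1,4)] -> total=8
Click 4 (4,1) count=1: revealed 1 new [(4,1)] -> total=9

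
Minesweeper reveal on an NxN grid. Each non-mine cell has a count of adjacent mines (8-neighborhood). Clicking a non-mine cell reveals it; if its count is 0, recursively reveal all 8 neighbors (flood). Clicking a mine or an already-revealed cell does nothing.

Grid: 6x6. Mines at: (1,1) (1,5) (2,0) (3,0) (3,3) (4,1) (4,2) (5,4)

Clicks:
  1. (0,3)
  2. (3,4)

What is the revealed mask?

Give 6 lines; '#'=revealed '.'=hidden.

Click 1 (0,3) count=0: revealed 9 new [(0,2) (0,3) (0,4) (1,2) (1,3) (1,4) (2,2) (2,3) (2,4)] -> total=9
Click 2 (3,4) count=1: revealed 1 new [(3,4)] -> total=10

Answer: ..###.
..###.
..###.
....#.
......
......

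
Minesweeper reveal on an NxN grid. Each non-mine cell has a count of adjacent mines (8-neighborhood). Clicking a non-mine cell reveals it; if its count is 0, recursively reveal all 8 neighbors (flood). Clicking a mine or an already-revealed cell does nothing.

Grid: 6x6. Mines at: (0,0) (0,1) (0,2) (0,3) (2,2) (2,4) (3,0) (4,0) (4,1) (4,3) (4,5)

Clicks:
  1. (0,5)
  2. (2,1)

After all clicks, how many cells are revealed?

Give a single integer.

Answer: 5

Derivation:
Click 1 (0,5) count=0: revealed 4 new [(0,4) (0,5) (1,4) (1,5)] -> total=4
Click 2 (2,1) count=2: revealed 1 new [(2,1)] -> total=5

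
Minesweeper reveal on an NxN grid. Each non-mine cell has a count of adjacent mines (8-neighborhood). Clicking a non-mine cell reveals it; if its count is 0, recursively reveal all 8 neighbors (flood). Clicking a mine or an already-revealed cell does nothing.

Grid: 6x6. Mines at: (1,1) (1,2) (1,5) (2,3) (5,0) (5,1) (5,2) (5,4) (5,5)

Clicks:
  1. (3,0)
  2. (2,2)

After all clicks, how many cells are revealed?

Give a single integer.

Click 1 (3,0) count=0: revealed 9 new [(2,0) (2,1) (2,2) (3,0) (3,1) (3,2) (4,0) (4,1) (4,2)] -> total=9
Click 2 (2,2) count=3: revealed 0 new [(none)] -> total=9

Answer: 9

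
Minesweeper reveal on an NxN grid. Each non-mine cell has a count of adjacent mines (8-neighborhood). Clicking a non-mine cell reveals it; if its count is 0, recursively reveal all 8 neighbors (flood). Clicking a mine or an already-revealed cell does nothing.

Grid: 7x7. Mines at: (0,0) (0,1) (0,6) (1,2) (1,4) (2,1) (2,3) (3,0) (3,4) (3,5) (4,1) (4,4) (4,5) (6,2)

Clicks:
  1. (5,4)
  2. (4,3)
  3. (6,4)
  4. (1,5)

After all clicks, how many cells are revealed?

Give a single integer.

Answer: 10

Derivation:
Click 1 (5,4) count=2: revealed 1 new [(5,4)] -> total=1
Click 2 (4,3) count=2: revealed 1 new [(4,3)] -> total=2
Click 3 (6,4) count=0: revealed 7 new [(5,3) (5,5) (5,6) (6,3) (6,4) (6,5) (6,6)] -> total=9
Click 4 (1,5) count=2: revealed 1 new [(1,5)] -> total=10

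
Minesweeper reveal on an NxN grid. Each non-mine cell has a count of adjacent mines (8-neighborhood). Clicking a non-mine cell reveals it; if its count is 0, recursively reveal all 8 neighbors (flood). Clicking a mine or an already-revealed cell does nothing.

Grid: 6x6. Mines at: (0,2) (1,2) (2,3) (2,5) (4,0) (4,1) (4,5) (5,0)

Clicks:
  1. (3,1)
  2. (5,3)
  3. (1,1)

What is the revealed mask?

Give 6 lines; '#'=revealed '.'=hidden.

Click 1 (3,1) count=2: revealed 1 new [(3,1)] -> total=1
Click 2 (5,3) count=0: revealed 9 new [(3,2) (3,3) (3,4) (4,2) (4,3) (4,4) (5,2) (5,3) (5,4)] -> total=10
Click 3 (1,1) count=2: revealed 1 new [(1,1)] -> total=11

Answer: ......
.#....
......
.####.
..###.
..###.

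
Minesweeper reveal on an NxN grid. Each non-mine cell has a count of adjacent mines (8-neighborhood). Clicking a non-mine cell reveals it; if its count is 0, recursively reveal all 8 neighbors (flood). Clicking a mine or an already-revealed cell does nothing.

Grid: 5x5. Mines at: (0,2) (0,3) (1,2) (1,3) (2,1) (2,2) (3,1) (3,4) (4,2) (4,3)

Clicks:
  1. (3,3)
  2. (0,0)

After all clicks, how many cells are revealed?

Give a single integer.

Answer: 5

Derivation:
Click 1 (3,3) count=4: revealed 1 new [(3,3)] -> total=1
Click 2 (0,0) count=0: revealed 4 new [(0,0) (0,1) (1,0) (1,1)] -> total=5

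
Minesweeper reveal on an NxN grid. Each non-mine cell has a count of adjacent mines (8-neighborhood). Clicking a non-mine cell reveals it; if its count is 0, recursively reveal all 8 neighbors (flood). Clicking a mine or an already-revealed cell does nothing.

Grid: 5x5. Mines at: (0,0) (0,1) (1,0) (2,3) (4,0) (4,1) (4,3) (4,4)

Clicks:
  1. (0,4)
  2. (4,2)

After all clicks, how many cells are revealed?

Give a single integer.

Answer: 7

Derivation:
Click 1 (0,4) count=0: revealed 6 new [(0,2) (0,3) (0,4) (1,2) (1,3) (1,4)] -> total=6
Click 2 (4,2) count=2: revealed 1 new [(4,2)] -> total=7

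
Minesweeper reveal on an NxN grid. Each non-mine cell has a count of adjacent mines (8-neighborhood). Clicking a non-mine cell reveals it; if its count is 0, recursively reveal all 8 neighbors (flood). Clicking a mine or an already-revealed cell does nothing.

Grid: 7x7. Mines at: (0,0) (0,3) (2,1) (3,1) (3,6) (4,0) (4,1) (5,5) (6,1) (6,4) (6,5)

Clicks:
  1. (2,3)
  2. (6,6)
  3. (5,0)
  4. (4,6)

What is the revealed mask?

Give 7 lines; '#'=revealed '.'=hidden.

Answer: ....###
..#####
..#####
..####.
..#####
#.###..
......#

Derivation:
Click 1 (2,3) count=0: revealed 24 new [(0,4) (0,5) (0,6) (1,2) (1,3) (1,4) (1,5) (1,6) (2,2) (2,3) (2,4) (2,5) (2,6) (3,2) (3,3) (3,4) (3,5) (4,2) (4,3) (4,4) (4,5) (5,2) (5,3) (5,4)] -> total=24
Click 2 (6,6) count=2: revealed 1 new [(6,6)] -> total=25
Click 3 (5,0) count=3: revealed 1 new [(5,0)] -> total=26
Click 4 (4,6) count=2: revealed 1 new [(4,6)] -> total=27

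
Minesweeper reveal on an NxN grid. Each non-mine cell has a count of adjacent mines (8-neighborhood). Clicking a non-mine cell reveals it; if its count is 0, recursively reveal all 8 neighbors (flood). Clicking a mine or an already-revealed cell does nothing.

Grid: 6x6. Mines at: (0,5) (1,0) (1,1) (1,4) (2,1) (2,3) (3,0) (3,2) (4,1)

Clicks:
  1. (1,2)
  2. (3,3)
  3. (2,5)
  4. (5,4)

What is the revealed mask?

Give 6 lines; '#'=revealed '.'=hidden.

Answer: ......
..#...
....##
...###
..####
..####

Derivation:
Click 1 (1,2) count=3: revealed 1 new [(1,2)] -> total=1
Click 2 (3,3) count=2: revealed 1 new [(3,3)] -> total=2
Click 3 (2,5) count=1: revealed 1 new [(2,5)] -> total=3
Click 4 (5,4) count=0: revealed 11 new [(2,4) (3,4) (3,5) (4,2) (4,3) (4,4) (4,5) (5,2) (5,3) (5,4) (5,5)] -> total=14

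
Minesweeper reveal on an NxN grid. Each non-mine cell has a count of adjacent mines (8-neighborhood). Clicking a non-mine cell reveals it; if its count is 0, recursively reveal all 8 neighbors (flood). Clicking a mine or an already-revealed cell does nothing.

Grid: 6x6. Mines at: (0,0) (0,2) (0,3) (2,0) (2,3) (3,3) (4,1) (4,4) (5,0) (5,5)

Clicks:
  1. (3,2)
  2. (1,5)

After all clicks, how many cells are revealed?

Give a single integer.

Answer: 9

Derivation:
Click 1 (3,2) count=3: revealed 1 new [(3,2)] -> total=1
Click 2 (1,5) count=0: revealed 8 new [(0,4) (0,5) (1,4) (1,5) (2,4) (2,5) (3,4) (3,5)] -> total=9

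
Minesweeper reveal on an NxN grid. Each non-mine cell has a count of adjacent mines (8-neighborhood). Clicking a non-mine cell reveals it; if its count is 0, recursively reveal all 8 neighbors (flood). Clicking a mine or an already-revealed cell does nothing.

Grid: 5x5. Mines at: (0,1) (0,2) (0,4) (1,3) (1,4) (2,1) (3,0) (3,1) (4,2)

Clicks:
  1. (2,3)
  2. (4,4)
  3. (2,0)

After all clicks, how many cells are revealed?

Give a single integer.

Answer: 7

Derivation:
Click 1 (2,3) count=2: revealed 1 new [(2,3)] -> total=1
Click 2 (4,4) count=0: revealed 5 new [(2,4) (3,3) (3,4) (4,3) (4,4)] -> total=6
Click 3 (2,0) count=3: revealed 1 new [(2,0)] -> total=7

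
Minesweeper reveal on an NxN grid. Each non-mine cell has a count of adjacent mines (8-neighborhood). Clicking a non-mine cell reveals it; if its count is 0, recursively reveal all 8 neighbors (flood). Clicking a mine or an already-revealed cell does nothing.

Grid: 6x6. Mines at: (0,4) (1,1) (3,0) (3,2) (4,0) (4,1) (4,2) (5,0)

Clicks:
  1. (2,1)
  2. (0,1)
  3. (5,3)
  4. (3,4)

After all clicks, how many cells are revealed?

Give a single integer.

Click 1 (2,1) count=3: revealed 1 new [(2,1)] -> total=1
Click 2 (0,1) count=1: revealed 1 new [(0,1)] -> total=2
Click 3 (5,3) count=1: revealed 1 new [(5,3)] -> total=3
Click 4 (3,4) count=0: revealed 14 new [(1,3) (1,4) (1,5) (2,3) (2,4) (2,5) (3,3) (3,4) (3,5) (4,3) (4,4) (4,5) (5,4) (5,5)] -> total=17

Answer: 17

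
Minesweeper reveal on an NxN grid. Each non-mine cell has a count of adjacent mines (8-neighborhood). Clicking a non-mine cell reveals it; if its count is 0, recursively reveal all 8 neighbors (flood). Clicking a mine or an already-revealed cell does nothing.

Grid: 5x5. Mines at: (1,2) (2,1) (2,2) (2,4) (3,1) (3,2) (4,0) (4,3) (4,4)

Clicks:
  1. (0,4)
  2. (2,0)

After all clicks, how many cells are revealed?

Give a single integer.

Click 1 (0,4) count=0: revealed 4 new [(0,3) (0,4) (1,3) (1,4)] -> total=4
Click 2 (2,0) count=2: revealed 1 new [(2,0)] -> total=5

Answer: 5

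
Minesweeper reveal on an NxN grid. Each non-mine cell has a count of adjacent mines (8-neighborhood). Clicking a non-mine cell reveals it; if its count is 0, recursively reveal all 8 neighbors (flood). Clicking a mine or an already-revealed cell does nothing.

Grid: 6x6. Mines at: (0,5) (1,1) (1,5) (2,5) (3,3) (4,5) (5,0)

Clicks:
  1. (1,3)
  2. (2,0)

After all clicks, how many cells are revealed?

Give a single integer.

Click 1 (1,3) count=0: revealed 9 new [(0,2) (0,3) (0,4) (1,2) (1,3) (1,4) (2,2) (2,3) (2,4)] -> total=9
Click 2 (2,0) count=1: revealed 1 new [(2,0)] -> total=10

Answer: 10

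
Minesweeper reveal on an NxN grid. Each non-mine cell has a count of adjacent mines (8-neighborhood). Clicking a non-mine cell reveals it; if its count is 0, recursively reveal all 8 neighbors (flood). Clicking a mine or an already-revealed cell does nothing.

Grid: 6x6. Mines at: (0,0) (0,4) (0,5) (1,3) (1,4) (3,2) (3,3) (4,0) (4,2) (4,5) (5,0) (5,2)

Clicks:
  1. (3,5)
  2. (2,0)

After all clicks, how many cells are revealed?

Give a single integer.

Click 1 (3,5) count=1: revealed 1 new [(3,5)] -> total=1
Click 2 (2,0) count=0: revealed 6 new [(1,0) (1,1) (2,0) (2,1) (3,0) (3,1)] -> total=7

Answer: 7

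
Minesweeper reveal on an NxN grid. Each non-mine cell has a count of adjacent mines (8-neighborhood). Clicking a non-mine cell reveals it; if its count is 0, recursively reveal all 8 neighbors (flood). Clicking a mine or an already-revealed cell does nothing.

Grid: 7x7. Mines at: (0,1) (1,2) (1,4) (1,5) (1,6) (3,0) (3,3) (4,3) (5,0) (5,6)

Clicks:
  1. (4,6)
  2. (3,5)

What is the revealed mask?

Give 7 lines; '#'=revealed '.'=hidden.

Click 1 (4,6) count=1: revealed 1 new [(4,6)] -> total=1
Click 2 (3,5) count=0: revealed 8 new [(2,4) (2,5) (2,6) (3,4) (3,5) (3,6) (4,4) (4,5)] -> total=9

Answer: .......
.......
....###
....###
....###
.......
.......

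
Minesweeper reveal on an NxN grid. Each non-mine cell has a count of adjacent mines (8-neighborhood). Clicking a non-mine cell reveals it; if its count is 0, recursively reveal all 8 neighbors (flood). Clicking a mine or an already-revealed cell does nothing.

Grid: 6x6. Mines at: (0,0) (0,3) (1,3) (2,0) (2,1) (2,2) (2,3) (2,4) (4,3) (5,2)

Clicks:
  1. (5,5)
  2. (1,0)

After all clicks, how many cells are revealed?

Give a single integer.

Answer: 7

Derivation:
Click 1 (5,5) count=0: revealed 6 new [(3,4) (3,5) (4,4) (4,5) (5,4) (5,5)] -> total=6
Click 2 (1,0) count=3: revealed 1 new [(1,0)] -> total=7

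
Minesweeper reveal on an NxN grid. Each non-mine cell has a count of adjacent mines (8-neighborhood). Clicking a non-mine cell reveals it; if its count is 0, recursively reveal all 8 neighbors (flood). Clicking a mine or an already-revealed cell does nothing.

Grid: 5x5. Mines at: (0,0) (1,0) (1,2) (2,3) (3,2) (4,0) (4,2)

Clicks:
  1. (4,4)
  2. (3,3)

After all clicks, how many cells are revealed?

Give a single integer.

Answer: 4

Derivation:
Click 1 (4,4) count=0: revealed 4 new [(3,3) (3,4) (4,3) (4,4)] -> total=4
Click 2 (3,3) count=3: revealed 0 new [(none)] -> total=4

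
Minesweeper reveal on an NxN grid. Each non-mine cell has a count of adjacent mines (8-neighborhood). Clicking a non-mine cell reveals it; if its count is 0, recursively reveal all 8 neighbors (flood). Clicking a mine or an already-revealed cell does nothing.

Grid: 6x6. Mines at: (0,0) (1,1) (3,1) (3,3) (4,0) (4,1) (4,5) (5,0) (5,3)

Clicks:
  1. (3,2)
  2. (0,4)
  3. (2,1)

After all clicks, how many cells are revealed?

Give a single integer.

Click 1 (3,2) count=3: revealed 1 new [(3,2)] -> total=1
Click 2 (0,4) count=0: revealed 14 new [(0,2) (0,3) (0,4) (0,5) (1,2) (1,3) (1,4) (1,5) (2,2) (2,3) (2,4) (2,5) (3,4) (3,5)] -> total=15
Click 3 (2,1) count=2: revealed 1 new [(2,1)] -> total=16

Answer: 16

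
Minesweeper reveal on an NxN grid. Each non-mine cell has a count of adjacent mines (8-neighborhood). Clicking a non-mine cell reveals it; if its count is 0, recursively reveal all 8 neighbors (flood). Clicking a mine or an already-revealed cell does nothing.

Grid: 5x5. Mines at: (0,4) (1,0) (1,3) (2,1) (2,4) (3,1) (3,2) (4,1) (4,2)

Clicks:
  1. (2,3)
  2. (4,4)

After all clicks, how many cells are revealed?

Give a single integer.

Answer: 5

Derivation:
Click 1 (2,3) count=3: revealed 1 new [(2,3)] -> total=1
Click 2 (4,4) count=0: revealed 4 new [(3,3) (3,4) (4,3) (4,4)] -> total=5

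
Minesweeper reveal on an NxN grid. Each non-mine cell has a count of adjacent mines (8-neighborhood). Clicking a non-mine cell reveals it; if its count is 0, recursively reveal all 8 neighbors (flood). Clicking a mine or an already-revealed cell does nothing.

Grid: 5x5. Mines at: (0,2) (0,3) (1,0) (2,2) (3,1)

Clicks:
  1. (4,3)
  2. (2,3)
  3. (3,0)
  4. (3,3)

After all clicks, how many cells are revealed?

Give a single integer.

Click 1 (4,3) count=0: revealed 10 new [(1,3) (1,4) (2,3) (2,4) (3,2) (3,3) (3,4) (4,2) (4,3) (4,4)] -> total=10
Click 2 (2,3) count=1: revealed 0 new [(none)] -> total=10
Click 3 (3,0) count=1: revealed 1 new [(3,0)] -> total=11
Click 4 (3,3) count=1: revealed 0 new [(none)] -> total=11

Answer: 11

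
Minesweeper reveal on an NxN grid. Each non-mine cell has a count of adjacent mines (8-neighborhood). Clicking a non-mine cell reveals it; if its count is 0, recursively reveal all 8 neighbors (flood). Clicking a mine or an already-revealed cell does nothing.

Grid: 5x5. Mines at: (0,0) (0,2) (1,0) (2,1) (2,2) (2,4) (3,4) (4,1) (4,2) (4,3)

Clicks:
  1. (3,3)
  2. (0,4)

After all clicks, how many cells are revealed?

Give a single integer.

Click 1 (3,3) count=5: revealed 1 new [(3,3)] -> total=1
Click 2 (0,4) count=0: revealed 4 new [(0,3) (0,4) (1,3) (1,4)] -> total=5

Answer: 5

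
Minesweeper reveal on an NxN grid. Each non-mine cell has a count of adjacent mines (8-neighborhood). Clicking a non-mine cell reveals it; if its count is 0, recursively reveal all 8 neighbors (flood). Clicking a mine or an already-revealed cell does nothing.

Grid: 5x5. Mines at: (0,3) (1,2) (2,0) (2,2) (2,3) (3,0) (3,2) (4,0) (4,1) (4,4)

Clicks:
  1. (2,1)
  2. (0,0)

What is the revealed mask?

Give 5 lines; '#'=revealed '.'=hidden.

Click 1 (2,1) count=5: revealed 1 new [(2,1)] -> total=1
Click 2 (0,0) count=0: revealed 4 new [(0,0) (0,1) (1,0) (1,1)] -> total=5

Answer: ##...
##...
.#...
.....
.....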